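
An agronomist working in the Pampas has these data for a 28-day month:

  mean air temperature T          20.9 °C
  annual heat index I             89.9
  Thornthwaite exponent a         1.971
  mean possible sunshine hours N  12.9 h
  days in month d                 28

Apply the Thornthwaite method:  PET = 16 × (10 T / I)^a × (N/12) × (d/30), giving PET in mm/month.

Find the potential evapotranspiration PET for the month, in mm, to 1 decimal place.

84.7 mm

10T/I = 10 × 20.9 / 89.9 = 2.3248
(10T/I)^a = 2.3248^1.971 = 5.2741
Uncorrected PET = 16 × 5.2741 = 84.386 mm
Correction = (N/12)(d/30) = (12.9/12)(28/30) = 1.0033
PET = 84.386 × 1.0033 = 84.664 mm/month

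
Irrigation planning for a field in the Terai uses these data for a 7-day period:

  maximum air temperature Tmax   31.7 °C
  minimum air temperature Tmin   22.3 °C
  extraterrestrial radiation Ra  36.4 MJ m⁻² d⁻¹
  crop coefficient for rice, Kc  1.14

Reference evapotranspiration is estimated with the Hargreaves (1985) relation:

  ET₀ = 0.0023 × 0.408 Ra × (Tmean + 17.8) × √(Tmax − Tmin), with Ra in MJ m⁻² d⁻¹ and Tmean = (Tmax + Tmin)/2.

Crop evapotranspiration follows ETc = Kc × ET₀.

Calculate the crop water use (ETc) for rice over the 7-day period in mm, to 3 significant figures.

37.4 mm

Tmean = (31.7 + 22.3)/2 = 27.00 °C
0.408 Ra = 0.408 × 36.4 = 14.8512 mm/d equivalent
ET₀ = 0.0023 × 14.8512 × (27.00 + 17.8) × √9.4 = 0.0023 × 14.8512 × 44.80 × 3.0659 = 4.6916 mm/d
ETc = Kc × ET₀ = 1.14 × 4.6916 = 5.3484 mm/d
Over 7 days: 5.3484 × 7 = 37.439 mm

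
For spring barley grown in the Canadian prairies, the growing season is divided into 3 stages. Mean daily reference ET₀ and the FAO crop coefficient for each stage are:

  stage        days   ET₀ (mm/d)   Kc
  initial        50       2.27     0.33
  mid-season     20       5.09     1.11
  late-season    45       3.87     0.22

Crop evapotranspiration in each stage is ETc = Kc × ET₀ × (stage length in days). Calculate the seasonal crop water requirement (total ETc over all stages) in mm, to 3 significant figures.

189 mm

initial: 0.33 × 2.27 × 50 = 37.46 mm
mid-season: 1.11 × 5.09 × 20 = 113.00 mm
late-season: 0.22 × 3.87 × 45 = 38.31 mm
Seasonal total = 188.77 mm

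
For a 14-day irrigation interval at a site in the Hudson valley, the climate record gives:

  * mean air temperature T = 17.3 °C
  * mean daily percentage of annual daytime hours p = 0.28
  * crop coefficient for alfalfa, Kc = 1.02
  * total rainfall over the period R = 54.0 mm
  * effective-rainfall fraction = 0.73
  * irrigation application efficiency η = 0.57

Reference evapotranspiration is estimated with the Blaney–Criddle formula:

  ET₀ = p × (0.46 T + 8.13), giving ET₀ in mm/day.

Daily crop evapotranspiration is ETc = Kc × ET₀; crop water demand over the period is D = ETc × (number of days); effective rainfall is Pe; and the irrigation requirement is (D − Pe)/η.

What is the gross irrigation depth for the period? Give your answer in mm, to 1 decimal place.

43.7 mm

ET₀ = 0.28 × (0.46 × 17.3 + 8.13) = 0.28 × 16.088 = 4.5046 mm/d
ETc = Kc × ET₀ = 1.02 × 4.5046 = 4.5947 mm/d
Crop demand D = ETc × 14 d = 4.5947 × 14 = 64.326 mm
Pe = 0.73 × 54.0 = 39.420 mm
D − Pe = 64.326 − 39.420 = 24.906 mm
Gross irrigation = 24.906 / 0.57 = 43.695 mm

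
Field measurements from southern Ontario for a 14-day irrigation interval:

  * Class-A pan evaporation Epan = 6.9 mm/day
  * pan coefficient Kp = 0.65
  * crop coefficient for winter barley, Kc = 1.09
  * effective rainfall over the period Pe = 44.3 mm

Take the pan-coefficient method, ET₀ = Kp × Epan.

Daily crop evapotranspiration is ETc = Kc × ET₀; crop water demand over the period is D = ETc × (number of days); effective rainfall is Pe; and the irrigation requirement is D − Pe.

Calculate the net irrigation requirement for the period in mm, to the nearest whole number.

ET₀ = 0.65 × 6.9 = 4.4850 mm/d
ETc = Kc × ET₀ = 1.09 × 4.4850 = 4.8887 mm/d
Crop demand D = ETc × 14 d = 4.8887 × 14 = 68.442 mm
D − Pe = 68.442 − 44.3 = 24.142 mm

24 mm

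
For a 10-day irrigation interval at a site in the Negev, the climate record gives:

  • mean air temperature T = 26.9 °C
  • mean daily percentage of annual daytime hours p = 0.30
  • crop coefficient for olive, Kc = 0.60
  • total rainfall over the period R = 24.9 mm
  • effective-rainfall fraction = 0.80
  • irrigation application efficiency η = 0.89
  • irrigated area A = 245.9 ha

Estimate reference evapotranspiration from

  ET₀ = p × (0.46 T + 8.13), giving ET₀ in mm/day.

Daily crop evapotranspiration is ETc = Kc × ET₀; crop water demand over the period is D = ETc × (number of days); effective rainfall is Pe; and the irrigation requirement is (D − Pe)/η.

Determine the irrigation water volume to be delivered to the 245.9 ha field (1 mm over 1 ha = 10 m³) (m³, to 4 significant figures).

ET₀ = 0.30 × (0.46 × 26.9 + 8.13) = 0.30 × 20.504 = 6.1512 mm/d
ETc = Kc × ET₀ = 0.60 × 6.1512 = 3.6907 mm/d
Crop demand D = ETc × 10 d = 3.6907 × 10 = 36.907 mm
Pe = 0.80 × 24.9 = 19.920 mm
D − Pe = 36.907 − 19.920 = 16.987 mm
Gross irrigation = 16.987 / 0.89 = 19.087 mm
Volume = 19.087 mm × 245.9 ha × 10 = 46934.9 m³

46930 m³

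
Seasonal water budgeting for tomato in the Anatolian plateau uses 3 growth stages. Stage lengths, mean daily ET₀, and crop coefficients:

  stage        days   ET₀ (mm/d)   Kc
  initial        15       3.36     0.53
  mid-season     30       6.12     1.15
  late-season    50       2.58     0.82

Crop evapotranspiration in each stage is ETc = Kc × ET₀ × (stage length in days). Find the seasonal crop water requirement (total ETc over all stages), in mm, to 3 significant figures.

344 mm

initial: 0.53 × 3.36 × 15 = 26.71 mm
mid-season: 1.15 × 6.12 × 30 = 211.14 mm
late-season: 0.82 × 2.58 × 50 = 105.78 mm
Seasonal total = 343.63 mm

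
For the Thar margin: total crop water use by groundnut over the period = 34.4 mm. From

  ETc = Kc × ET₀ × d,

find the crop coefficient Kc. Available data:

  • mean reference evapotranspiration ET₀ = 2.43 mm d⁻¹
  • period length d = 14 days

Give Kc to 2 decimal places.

ETc = Kc × ET₀ × d  ⇒  Kc = ETc / (ET₀ × d)
Kc = 34.4 / (2.43 × 14) = 34.4 / 34.02 = 1.0112

1.01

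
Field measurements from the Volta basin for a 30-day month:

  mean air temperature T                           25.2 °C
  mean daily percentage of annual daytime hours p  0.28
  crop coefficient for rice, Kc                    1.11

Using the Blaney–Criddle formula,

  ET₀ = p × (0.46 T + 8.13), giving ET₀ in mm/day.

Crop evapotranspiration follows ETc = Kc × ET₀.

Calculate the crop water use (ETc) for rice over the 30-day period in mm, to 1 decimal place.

ET₀ = 0.28 × (0.46 × 25.2 + 8.13) = 0.28 × 19.722 = 5.5222 mm/d
ETc = Kc × ET₀ = 1.11 × 5.5222 = 6.1296 mm/d
Over 30 days: 6.1296 × 30 = 183.888 mm

183.9 mm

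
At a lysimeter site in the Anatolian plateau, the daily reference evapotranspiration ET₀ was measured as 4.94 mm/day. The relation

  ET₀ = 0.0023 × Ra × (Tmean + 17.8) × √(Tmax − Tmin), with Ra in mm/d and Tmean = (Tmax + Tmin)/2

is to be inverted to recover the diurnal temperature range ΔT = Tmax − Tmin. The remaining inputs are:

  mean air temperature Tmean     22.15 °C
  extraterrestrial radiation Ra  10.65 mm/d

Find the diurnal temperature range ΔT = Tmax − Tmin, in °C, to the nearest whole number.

25 °C

√ΔT = ET₀ / [0.0023 × Ra × (Tmean+17.8)] = 4.94 / (0.0023 × 10.65 × 39.95) = 5.0482
ΔT = 5.0482² = 25.484 °C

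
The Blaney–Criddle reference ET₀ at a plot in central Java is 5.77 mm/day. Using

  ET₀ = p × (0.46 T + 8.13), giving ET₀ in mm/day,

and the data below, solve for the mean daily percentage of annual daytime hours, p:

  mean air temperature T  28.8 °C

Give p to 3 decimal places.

p = ET₀ / (0.46 T + 8.13) = 5.77 / (0.46 × 28.8 + 8.13) = 5.77 / 21.378 = 0.2699

0.270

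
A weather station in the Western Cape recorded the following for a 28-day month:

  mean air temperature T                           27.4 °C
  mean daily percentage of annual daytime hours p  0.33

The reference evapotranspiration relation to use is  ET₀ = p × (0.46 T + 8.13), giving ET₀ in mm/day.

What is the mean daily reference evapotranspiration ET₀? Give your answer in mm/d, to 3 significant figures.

6.84 mm/d

ET₀ = 0.33 × (0.46 × 27.4 + 8.13) = 0.33 × 20.734 = 6.8422 mm/d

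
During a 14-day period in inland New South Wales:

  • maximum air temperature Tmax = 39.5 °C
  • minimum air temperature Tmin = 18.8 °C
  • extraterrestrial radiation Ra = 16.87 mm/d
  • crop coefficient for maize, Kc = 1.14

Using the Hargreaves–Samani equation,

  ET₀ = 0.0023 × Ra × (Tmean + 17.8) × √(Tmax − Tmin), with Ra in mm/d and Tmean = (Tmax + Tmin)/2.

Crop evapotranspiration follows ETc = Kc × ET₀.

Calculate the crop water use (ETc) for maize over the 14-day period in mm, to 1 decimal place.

132.3 mm

Tmean = (39.5 + 18.8)/2 = 29.15 °C
ET₀ = 0.0023 × 16.87 × (29.15 + 17.8) × √20.7 = 0.0023 × 16.87 × 46.95 × 4.5497 = 8.2882 mm/d
ETc = Kc × ET₀ = 1.14 × 8.2882 = 9.4485 mm/d
Over 14 days: 9.4485 × 14 = 132.279 mm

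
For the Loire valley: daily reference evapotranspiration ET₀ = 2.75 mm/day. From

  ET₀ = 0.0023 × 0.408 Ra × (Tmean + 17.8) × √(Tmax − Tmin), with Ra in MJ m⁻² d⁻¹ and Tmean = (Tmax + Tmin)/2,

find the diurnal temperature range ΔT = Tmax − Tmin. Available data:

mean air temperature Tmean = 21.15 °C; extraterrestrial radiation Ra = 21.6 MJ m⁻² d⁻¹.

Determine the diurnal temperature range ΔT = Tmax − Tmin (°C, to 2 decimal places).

√ΔT = ET₀ / [0.0023 × 0.408 × Ra × (Tmean+17.8)] = 2.75 / (0.0023 × 8.8128 × 38.95) = 3.4832
ΔT = 3.4832² = 12.133 °C

12.13 °C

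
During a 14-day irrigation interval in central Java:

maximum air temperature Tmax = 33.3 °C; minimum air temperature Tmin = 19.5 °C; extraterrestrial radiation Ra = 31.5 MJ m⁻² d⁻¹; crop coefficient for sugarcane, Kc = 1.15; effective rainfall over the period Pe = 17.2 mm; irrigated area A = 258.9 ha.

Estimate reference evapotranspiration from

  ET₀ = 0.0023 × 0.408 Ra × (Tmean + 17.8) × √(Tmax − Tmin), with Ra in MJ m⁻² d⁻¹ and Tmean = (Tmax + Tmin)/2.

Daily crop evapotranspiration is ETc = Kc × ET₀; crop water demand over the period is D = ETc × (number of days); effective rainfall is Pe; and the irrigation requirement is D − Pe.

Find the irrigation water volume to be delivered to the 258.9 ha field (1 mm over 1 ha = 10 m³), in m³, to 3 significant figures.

Tmean = (33.3 + 19.5)/2 = 26.40 °C
0.408 Ra = 0.408 × 31.5 = 12.8520 mm/d equivalent
ET₀ = 0.0023 × 12.8520 × (26.40 + 17.8) × √13.8 = 0.0023 × 12.8520 × 44.20 × 3.7148 = 4.8535 mm/d
ETc = Kc × ET₀ = 1.15 × 4.8535 = 5.5815 mm/d
Crop demand D = ETc × 14 d = 5.5815 × 14 = 78.141 mm
D − Pe = 78.141 − 17.2 = 60.941 mm
Volume = 60.941 mm × 258.9 ha × 10 = 157776.2 m³

158000 m³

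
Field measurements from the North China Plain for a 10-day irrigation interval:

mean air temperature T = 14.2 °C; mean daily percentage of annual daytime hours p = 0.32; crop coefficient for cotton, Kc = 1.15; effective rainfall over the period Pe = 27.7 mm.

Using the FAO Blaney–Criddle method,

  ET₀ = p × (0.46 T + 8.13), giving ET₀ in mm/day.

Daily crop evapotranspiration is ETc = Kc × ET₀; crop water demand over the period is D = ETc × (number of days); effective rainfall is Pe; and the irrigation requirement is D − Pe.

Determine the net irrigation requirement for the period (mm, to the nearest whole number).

26 mm

ET₀ = 0.32 × (0.46 × 14.2 + 8.13) = 0.32 × 14.662 = 4.6918 mm/d
ETc = Kc × ET₀ = 1.15 × 4.6918 = 5.3956 mm/d
Crop demand D = ETc × 10 d = 5.3956 × 10 = 53.956 mm
D − Pe = 53.956 − 27.7 = 26.256 mm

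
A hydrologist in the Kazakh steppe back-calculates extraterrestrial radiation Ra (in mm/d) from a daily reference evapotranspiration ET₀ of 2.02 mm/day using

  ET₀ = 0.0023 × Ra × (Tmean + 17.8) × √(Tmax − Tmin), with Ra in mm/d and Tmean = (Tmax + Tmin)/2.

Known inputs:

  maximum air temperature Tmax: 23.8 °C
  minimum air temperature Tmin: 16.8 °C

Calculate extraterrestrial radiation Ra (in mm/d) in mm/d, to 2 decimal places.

8.71 mm/d

Tmean = 20.30 °C; √ΔT = 2.6458
Ra = ET₀ / [0.0023 × (Tmean+17.8) × √ΔT] = 2.02 / (0.0023 × 38.10 × 2.6458) = 8.712 mm/d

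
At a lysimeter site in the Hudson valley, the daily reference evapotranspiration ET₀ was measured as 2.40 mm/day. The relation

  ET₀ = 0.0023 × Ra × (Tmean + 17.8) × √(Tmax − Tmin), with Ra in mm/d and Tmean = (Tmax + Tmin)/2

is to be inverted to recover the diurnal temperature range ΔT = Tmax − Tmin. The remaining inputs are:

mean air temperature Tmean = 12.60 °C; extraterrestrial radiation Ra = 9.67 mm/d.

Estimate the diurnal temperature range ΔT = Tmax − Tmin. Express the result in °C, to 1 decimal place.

√ΔT = ET₀ / [0.0023 × Ra × (Tmean+17.8)] = 2.40 / (0.0023 × 9.67 × 30.40) = 3.5496
ΔT = 3.5496² = 12.600 °C

12.6 °C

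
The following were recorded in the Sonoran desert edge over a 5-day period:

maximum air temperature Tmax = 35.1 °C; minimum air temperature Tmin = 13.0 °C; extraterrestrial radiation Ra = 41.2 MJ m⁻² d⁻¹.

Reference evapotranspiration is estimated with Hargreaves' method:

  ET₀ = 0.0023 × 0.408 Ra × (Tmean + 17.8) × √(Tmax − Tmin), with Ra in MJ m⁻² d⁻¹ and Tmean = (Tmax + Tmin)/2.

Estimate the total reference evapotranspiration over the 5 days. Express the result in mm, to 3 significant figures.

38.0 mm

Tmean = (35.1 + 13.0)/2 = 24.05 °C
0.408 Ra = 0.408 × 41.2 = 16.8096 mm/d equivalent
ET₀ = 0.0023 × 16.8096 × (24.05 + 17.8) × √22.1 = 0.0023 × 16.8096 × 41.85 × 4.7011 = 7.6064 mm/d
Over 5 days: 7.6064 × 5 = 38.032 mm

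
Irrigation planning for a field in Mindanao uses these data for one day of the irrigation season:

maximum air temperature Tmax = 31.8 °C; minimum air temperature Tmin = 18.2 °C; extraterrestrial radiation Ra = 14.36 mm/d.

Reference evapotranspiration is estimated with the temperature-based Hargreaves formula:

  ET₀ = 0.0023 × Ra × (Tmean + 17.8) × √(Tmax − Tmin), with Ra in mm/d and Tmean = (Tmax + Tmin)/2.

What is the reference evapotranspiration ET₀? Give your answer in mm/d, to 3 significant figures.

Tmean = (31.8 + 18.2)/2 = 25.00 °C
ET₀ = 0.0023 × 14.36 × (25.00 + 17.8) × √13.6 = 0.0023 × 14.36 × 42.80 × 3.6878 = 5.2131 mm/d

5.21 mm/d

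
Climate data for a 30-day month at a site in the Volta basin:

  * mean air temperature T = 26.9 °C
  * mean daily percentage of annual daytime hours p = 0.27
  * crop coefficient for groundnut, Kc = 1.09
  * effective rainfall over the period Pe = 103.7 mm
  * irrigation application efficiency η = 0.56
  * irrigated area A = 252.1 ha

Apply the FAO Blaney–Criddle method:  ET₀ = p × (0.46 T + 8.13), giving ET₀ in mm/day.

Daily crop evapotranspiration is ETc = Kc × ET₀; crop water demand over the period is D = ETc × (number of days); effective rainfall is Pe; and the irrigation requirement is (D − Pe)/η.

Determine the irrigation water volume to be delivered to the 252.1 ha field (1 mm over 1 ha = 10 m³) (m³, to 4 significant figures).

ET₀ = 0.27 × (0.46 × 26.9 + 8.13) = 0.27 × 20.504 = 5.5361 mm/d
ETc = Kc × ET₀ = 1.09 × 5.5361 = 6.0343 mm/d
Crop demand D = ETc × 30 d = 6.0343 × 30 = 181.029 mm
D − Pe = 181.029 − 103.7 = 77.329 mm
Gross irrigation = 77.329 / 0.56 = 138.088 mm
Volume = 138.088 mm × 252.1 ha × 10 = 348119.8 m³

348100 m³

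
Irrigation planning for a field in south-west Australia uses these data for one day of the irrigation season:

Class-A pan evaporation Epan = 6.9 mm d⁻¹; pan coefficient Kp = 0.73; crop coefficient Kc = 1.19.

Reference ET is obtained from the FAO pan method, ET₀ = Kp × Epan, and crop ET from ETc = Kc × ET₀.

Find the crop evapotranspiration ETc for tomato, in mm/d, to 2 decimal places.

5.99 mm/d

ET₀ = 0.73 × 6.9 = 5.0370 mm/d
ETc = Kc × ET₀ = 1.19 × 5.0370 = 5.9940 mm/d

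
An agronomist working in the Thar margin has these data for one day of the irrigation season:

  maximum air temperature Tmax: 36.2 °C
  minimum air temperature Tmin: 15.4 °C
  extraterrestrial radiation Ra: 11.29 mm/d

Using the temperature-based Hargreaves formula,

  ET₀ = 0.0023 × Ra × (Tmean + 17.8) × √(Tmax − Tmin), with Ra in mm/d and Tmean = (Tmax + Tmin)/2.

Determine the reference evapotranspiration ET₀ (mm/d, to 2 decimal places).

5.16 mm/d

Tmean = (36.2 + 15.4)/2 = 25.80 °C
ET₀ = 0.0023 × 11.29 × (25.80 + 17.8) × √20.8 = 0.0023 × 11.29 × 43.60 × 4.5607 = 5.1634 mm/d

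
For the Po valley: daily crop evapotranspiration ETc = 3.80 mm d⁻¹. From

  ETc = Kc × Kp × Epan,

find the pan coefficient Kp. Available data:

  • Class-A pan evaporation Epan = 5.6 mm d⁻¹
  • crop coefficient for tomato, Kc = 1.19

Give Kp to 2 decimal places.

0.57

ETc = Kc × Kp × Epan  ⇒  Kp = ETc / (Kc × Epan)
Kp = 3.80 / (1.19 × 5.6) = 3.80 / 6.664 = 0.5702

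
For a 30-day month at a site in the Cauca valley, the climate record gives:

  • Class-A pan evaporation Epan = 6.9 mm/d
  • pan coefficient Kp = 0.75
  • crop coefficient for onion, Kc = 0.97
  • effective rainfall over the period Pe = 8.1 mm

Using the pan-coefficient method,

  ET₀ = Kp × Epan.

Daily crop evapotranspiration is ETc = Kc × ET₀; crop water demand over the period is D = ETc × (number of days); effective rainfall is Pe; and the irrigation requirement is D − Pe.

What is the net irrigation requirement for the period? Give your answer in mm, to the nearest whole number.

142 mm

ET₀ = 0.75 × 6.9 = 5.1750 mm/d
ETc = Kc × ET₀ = 0.97 × 5.1750 = 5.0198 mm/d
Crop demand D = ETc × 30 d = 5.0198 × 30 = 150.594 mm
D − Pe = 150.594 − 8.1 = 142.494 mm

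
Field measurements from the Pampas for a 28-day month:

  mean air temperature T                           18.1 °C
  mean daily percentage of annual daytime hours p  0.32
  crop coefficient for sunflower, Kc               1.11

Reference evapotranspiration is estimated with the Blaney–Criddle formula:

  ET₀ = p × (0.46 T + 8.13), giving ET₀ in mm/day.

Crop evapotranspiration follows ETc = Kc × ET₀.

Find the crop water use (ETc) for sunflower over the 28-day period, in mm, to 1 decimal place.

163.7 mm

ET₀ = 0.32 × (0.46 × 18.1 + 8.13) = 0.32 × 16.456 = 5.2659 mm/d
ETc = Kc × ET₀ = 1.11 × 5.2659 = 5.8451 mm/d
Over 28 days: 5.8451 × 28 = 163.663 mm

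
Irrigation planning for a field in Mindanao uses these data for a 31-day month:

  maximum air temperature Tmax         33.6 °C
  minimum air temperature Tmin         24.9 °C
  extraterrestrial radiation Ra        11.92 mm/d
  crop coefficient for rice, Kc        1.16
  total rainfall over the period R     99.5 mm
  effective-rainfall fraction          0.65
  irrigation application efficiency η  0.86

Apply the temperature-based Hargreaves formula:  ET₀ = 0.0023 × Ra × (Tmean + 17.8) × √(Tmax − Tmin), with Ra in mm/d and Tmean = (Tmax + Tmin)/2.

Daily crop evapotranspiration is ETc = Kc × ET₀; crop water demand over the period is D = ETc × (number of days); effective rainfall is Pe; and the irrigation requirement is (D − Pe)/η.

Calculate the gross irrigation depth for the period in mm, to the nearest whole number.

Tmean = (33.6 + 24.9)/2 = 29.25 °C
ET₀ = 0.0023 × 11.92 × (29.25 + 17.8) × √8.7 = 0.0023 × 11.92 × 47.05 × 2.9496 = 3.8048 mm/d
ETc = Kc × ET₀ = 1.16 × 3.8048 = 4.4136 mm/d
Crop demand D = ETc × 31 d = 4.4136 × 31 = 136.822 mm
Pe = 0.65 × 99.5 = 64.675 mm
D − Pe = 136.822 − 64.675 = 72.147 mm
Gross irrigation = 72.147 / 0.86 = 83.892 mm

84 mm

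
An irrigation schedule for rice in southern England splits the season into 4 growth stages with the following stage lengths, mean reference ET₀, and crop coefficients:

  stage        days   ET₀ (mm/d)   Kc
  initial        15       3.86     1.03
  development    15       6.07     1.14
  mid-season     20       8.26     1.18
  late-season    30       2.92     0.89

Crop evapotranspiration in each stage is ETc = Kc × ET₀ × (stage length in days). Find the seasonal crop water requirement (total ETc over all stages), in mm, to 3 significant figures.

436 mm

initial: 1.03 × 3.86 × 15 = 59.64 mm
development: 1.14 × 6.07 × 15 = 103.80 mm
mid-season: 1.18 × 8.26 × 20 = 194.94 mm
late-season: 0.89 × 2.92 × 30 = 77.96 mm
Seasonal total = 436.34 mm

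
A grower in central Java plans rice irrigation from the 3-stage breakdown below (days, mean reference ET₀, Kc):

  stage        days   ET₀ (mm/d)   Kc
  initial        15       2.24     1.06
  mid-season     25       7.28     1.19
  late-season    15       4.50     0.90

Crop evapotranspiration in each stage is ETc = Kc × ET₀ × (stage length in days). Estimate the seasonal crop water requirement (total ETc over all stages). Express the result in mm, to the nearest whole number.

313 mm

initial: 1.06 × 2.24 × 15 = 35.62 mm
mid-season: 1.19 × 7.28 × 25 = 216.58 mm
late-season: 0.90 × 4.50 × 15 = 60.75 mm
Seasonal total = 312.95 mm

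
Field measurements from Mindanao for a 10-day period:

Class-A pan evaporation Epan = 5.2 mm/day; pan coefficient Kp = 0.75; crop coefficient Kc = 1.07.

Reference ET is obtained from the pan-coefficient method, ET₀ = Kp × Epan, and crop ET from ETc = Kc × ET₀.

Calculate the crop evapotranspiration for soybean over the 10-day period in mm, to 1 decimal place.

41.7 mm

ET₀ = 0.75 × 5.2 = 3.9000 mm/d
ETc = Kc × ET₀ = 1.07 × 3.9000 = 4.1730 mm/d
Over 10 days: 4.1730 × 10 = 41.730 mm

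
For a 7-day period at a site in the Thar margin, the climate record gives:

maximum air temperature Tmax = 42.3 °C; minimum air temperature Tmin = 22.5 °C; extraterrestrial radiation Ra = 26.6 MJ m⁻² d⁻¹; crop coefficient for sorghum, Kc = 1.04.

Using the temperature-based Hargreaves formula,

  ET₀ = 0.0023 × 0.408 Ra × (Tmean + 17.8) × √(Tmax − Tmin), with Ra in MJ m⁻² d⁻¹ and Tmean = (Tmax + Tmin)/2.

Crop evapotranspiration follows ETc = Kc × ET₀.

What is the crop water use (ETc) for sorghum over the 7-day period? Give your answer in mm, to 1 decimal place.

40.6 mm

Tmean = (42.3 + 22.5)/2 = 32.40 °C
0.408 Ra = 0.408 × 26.6 = 10.8528 mm/d equivalent
ET₀ = 0.0023 × 10.8528 × (32.40 + 17.8) × √19.8 = 0.0023 × 10.8528 × 50.20 × 4.4497 = 5.5758 mm/d
ETc = Kc × ET₀ = 1.04 × 5.5758 = 5.7988 mm/d
Over 7 days: 5.7988 × 7 = 40.592 mm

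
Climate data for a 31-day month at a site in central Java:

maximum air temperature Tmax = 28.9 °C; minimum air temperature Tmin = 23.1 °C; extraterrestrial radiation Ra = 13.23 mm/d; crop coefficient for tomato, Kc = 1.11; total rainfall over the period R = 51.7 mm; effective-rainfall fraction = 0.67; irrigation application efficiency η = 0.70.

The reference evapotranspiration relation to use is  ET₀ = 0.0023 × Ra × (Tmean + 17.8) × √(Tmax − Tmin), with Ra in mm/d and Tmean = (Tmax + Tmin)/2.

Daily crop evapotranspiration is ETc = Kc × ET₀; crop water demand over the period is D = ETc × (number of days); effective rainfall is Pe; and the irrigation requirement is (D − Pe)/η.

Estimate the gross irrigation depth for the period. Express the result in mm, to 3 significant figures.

108 mm

Tmean = (28.9 + 23.1)/2 = 26.00 °C
ET₀ = 0.0023 × 13.23 × (26.00 + 17.8) × √5.8 = 0.0023 × 13.23 × 43.80 × 2.4083 = 3.2098 mm/d
ETc = Kc × ET₀ = 1.11 × 3.2098 = 3.5629 mm/d
Crop demand D = ETc × 31 d = 3.5629 × 31 = 110.450 mm
Pe = 0.67 × 51.7 = 34.639 mm
D − Pe = 110.450 − 34.639 = 75.811 mm
Gross irrigation = 75.811 / 0.70 = 108.301 mm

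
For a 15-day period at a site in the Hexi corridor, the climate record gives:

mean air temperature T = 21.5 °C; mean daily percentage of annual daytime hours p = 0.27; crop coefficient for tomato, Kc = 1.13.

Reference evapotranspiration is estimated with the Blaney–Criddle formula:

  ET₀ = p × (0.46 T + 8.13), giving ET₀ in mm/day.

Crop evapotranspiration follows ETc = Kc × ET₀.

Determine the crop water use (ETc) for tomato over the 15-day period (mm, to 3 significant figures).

82.5 mm

ET₀ = 0.27 × (0.46 × 21.5 + 8.13) = 0.27 × 18.020 = 4.8654 mm/d
ETc = Kc × ET₀ = 1.13 × 4.8654 = 5.4979 mm/d
Over 15 days: 5.4979 × 15 = 82.469 mm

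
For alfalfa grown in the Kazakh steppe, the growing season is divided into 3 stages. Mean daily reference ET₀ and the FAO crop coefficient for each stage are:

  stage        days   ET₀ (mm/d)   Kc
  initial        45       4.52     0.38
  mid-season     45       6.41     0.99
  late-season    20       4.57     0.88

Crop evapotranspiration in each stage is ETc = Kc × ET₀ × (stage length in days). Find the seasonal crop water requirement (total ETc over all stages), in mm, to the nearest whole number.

initial: 0.38 × 4.52 × 45 = 77.29 mm
mid-season: 0.99 × 6.41 × 45 = 285.57 mm
late-season: 0.88 × 4.57 × 20 = 80.43 mm
Seasonal total = 443.29 mm

443 mm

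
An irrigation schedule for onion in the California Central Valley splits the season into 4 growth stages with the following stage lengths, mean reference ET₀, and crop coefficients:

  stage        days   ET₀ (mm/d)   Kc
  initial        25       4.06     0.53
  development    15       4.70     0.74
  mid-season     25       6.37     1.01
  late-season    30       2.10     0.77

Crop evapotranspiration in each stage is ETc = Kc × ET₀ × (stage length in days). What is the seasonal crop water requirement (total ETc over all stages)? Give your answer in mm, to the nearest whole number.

315 mm

initial: 0.53 × 4.06 × 25 = 53.80 mm
development: 0.74 × 4.70 × 15 = 52.17 mm
mid-season: 1.01 × 6.37 × 25 = 160.84 mm
late-season: 0.77 × 2.10 × 30 = 48.51 mm
Seasonal total = 315.32 mm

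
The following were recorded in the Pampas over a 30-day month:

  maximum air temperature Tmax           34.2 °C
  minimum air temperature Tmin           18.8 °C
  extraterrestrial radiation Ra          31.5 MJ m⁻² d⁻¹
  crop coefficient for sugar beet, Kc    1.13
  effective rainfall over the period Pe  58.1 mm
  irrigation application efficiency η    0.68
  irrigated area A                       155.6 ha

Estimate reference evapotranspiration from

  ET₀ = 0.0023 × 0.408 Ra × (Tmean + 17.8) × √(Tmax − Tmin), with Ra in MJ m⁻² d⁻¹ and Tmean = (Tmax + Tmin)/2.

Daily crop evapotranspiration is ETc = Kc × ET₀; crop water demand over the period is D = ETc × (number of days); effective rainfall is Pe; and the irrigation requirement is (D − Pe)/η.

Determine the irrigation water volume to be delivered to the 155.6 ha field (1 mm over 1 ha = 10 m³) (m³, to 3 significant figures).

Tmean = (34.2 + 18.8)/2 = 26.50 °C
0.408 Ra = 0.408 × 31.5 = 12.8520 mm/d equivalent
ET₀ = 0.0023 × 12.8520 × (26.50 + 17.8) × √15.4 = 0.0023 × 12.8520 × 44.30 × 3.9243 = 5.1388 mm/d
ETc = Kc × ET₀ = 1.13 × 5.1388 = 5.8068 mm/d
Crop demand D = ETc × 30 d = 5.8068 × 30 = 174.204 mm
D − Pe = 174.204 − 58.1 = 116.104 mm
Gross irrigation = 116.104 / 0.68 = 170.741 mm
Volume = 170.741 mm × 155.6 ha × 10 = 265673.0 m³

266000 m³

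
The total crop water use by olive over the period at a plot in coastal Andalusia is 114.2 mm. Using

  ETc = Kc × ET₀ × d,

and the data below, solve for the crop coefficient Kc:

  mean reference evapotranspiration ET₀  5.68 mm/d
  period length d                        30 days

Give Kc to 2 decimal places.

ETc = Kc × ET₀ × d  ⇒  Kc = ETc / (ET₀ × d)
Kc = 114.2 / (5.68 × 30) = 114.2 / 170.40 = 0.6702

0.67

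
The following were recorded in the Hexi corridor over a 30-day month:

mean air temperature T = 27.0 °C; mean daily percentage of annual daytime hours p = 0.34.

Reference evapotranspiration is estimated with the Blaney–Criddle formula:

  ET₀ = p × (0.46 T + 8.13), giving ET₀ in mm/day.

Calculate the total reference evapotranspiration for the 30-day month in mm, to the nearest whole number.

ET₀ = 0.34 × (0.46 × 27.0 + 8.13) = 0.34 × 20.550 = 6.9870 mm/d
Monthly total = 6.9870 × 30 = 209.610 mm

210 mm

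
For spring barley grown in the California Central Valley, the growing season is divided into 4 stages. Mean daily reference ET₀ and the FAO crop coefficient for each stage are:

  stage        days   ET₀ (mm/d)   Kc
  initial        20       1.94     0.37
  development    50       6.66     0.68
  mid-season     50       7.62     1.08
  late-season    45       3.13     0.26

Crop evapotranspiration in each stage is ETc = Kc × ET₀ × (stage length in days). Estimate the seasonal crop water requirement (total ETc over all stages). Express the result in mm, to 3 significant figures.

initial: 0.37 × 1.94 × 20 = 14.36 mm
development: 0.68 × 6.66 × 50 = 226.44 mm
mid-season: 1.08 × 7.62 × 50 = 411.48 mm
late-season: 0.26 × 3.13 × 45 = 36.62 mm
Seasonal total = 688.90 mm

689 mm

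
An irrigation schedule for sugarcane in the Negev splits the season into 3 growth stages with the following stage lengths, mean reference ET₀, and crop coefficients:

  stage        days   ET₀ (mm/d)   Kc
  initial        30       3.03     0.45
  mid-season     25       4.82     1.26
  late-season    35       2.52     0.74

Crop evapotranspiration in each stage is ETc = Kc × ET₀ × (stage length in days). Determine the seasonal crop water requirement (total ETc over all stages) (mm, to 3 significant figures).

initial: 0.45 × 3.03 × 30 = 40.91 mm
mid-season: 1.26 × 4.82 × 25 = 151.83 mm
late-season: 0.74 × 2.52 × 35 = 65.27 mm
Seasonal total = 258.01 mm

258 mm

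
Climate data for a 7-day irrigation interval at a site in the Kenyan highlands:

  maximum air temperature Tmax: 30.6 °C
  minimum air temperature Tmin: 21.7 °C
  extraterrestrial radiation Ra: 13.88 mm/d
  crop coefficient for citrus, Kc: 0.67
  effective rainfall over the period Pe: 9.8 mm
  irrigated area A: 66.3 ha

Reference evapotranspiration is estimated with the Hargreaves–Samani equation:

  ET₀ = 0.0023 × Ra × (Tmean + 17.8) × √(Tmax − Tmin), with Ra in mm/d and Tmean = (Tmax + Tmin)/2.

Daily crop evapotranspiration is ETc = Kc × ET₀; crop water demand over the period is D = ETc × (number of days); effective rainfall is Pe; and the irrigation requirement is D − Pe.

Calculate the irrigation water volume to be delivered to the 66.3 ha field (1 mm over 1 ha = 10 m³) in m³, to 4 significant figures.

Tmean = (30.6 + 21.7)/2 = 26.15 °C
ET₀ = 0.0023 × 13.88 × (26.15 + 17.8) × √8.9 = 0.0023 × 13.88 × 43.95 × 2.9833 = 4.1857 mm/d
ETc = Kc × ET₀ = 0.67 × 4.1857 = 2.8044 mm/d
Crop demand D = ETc × 7 d = 2.8044 × 7 = 19.631 mm
D − Pe = 19.631 − 9.8 = 9.831 mm
Volume = 9.831 mm × 66.3 ha × 10 = 6518.0 m³

6518 m³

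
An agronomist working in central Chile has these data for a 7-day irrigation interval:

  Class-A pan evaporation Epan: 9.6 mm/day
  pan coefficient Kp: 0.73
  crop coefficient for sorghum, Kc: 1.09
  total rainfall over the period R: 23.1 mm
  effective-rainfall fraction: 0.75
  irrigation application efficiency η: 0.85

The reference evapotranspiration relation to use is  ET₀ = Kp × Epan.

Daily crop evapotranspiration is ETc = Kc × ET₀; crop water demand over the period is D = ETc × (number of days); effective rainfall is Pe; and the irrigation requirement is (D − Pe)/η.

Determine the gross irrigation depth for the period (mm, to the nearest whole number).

ET₀ = 0.73 × 9.6 = 7.0080 mm/d
ETc = Kc × ET₀ = 1.09 × 7.0080 = 7.6387 mm/d
Crop demand D = ETc × 7 d = 7.6387 × 7 = 53.471 mm
Pe = 0.75 × 23.1 = 17.325 mm
D − Pe = 53.471 − 17.325 = 36.146 mm
Gross irrigation = 36.146 / 0.85 = 42.525 mm

43 mm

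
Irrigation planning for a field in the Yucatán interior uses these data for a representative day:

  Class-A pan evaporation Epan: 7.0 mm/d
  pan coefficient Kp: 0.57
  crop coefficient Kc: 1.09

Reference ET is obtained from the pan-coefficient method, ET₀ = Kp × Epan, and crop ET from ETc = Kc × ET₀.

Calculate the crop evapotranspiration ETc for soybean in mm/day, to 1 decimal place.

ET₀ = 0.57 × 7.0 = 3.9900 mm/d
ETc = Kc × ET₀ = 1.09 × 3.9900 = 4.3491 mm/d

4.3 mm/day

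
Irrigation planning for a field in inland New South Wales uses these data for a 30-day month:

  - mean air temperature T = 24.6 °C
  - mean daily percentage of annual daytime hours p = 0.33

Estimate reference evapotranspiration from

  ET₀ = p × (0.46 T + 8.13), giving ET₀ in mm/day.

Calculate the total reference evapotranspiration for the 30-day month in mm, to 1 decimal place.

192.5 mm

ET₀ = 0.33 × (0.46 × 24.6 + 8.13) = 0.33 × 19.446 = 6.4172 mm/d
Monthly total = 6.4172 × 30 = 192.516 mm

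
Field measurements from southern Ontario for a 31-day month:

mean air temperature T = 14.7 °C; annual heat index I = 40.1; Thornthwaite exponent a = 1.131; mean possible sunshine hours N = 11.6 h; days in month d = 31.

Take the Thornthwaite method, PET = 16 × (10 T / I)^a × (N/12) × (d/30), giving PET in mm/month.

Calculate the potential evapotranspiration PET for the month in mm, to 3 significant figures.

10T/I = 10 × 14.7 / 40.1 = 3.6658
(10T/I)^a = 3.6658^1.131 = 4.3459
Uncorrected PET = 16 × 4.3459 = 69.534 mm
Correction = (N/12)(d/30) = (11.6/12)(31/30) = 0.9989
PET = 69.534 × 0.9989 = 69.458 mm/month

69.5 mm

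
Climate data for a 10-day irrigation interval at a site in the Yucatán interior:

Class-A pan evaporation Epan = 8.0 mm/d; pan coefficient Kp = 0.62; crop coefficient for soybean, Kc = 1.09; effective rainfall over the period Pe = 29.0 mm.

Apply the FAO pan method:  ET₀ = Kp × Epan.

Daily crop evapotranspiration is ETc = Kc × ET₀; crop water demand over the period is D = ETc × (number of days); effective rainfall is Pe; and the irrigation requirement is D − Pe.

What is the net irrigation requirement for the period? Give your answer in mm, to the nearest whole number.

25 mm

ET₀ = 0.62 × 8.0 = 4.9600 mm/d
ETc = Kc × ET₀ = 1.09 × 4.9600 = 5.4064 mm/d
Crop demand D = ETc × 10 d = 5.4064 × 10 = 54.064 mm
D − Pe = 54.064 − 29.0 = 25.064 mm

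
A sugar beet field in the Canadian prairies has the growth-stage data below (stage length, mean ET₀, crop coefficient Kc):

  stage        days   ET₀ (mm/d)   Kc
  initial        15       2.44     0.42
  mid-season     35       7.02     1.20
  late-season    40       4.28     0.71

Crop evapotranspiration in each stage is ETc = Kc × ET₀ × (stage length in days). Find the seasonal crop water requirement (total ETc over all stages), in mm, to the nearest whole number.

initial: 0.42 × 2.44 × 15 = 15.37 mm
mid-season: 1.20 × 7.02 × 35 = 294.84 mm
late-season: 0.71 × 4.28 × 40 = 121.55 mm
Seasonal total = 431.76 mm

432 mm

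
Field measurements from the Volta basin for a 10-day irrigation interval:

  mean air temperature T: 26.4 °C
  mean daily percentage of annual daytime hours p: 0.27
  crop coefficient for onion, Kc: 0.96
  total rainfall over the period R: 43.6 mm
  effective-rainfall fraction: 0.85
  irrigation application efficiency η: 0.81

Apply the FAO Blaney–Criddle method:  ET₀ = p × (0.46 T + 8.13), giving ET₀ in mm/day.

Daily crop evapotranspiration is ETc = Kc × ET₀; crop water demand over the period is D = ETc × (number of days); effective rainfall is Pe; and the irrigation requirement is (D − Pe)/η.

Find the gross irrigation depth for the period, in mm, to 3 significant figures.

ET₀ = 0.27 × (0.46 × 26.4 + 8.13) = 0.27 × 20.274 = 5.4740 mm/d
ETc = Kc × ET₀ = 0.96 × 5.4740 = 5.2550 mm/d
Crop demand D = ETc × 10 d = 5.2550 × 10 = 52.550 mm
Pe = 0.85 × 43.6 = 37.060 mm
D − Pe = 52.550 − 37.060 = 15.490 mm
Gross irrigation = 15.490 / 0.81 = 19.123 mm

19.1 mm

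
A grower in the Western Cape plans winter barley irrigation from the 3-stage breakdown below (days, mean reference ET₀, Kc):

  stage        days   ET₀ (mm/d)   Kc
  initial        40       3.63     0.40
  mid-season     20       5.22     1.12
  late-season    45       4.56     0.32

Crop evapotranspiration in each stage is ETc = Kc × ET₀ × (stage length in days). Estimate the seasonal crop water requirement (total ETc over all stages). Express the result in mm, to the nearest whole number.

initial: 0.40 × 3.63 × 40 = 58.08 mm
mid-season: 1.12 × 5.22 × 20 = 116.93 mm
late-season: 0.32 × 4.56 × 45 = 65.66 mm
Seasonal total = 240.67 mm

241 mm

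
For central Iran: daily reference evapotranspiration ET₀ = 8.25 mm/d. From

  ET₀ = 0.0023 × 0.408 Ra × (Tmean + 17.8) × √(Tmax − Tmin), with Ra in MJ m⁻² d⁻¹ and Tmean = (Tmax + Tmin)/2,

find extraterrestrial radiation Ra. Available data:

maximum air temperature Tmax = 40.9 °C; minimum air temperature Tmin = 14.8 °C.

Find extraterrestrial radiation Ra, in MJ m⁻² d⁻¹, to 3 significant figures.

37.7 MJ m⁻² d⁻¹

Tmean = (40.9+14.8)/2 = 27.85 °C; ΔT = 26.1
Ra = ET₀ / [0.0023 × 0.408 × (Tmean+17.8) × √ΔT]
   = 8.25 / (0.0023 × 0.408 × 45.65 × 5.1088) = 37.697 MJ m⁻² d⁻¹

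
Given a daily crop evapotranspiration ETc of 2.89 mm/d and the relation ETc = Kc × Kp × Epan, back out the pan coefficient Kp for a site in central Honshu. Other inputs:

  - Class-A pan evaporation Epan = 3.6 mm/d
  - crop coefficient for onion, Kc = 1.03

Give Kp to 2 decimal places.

ETc = Kc × Kp × Epan  ⇒  Kp = ETc / (Kc × Epan)
Kp = 2.89 / (1.03 × 3.6) = 2.89 / 3.708 = 0.7794

0.78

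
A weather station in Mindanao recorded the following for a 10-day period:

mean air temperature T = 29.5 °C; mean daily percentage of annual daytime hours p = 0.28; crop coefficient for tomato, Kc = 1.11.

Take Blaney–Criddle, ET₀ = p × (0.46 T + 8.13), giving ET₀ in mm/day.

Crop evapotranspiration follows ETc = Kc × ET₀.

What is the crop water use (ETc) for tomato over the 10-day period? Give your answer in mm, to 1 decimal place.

ET₀ = 0.28 × (0.46 × 29.5 + 8.13) = 0.28 × 21.700 = 6.0760 mm/d
ETc = Kc × ET₀ = 1.11 × 6.0760 = 6.7444 mm/d
Over 10 days: 6.7444 × 10 = 67.444 mm

67.4 mm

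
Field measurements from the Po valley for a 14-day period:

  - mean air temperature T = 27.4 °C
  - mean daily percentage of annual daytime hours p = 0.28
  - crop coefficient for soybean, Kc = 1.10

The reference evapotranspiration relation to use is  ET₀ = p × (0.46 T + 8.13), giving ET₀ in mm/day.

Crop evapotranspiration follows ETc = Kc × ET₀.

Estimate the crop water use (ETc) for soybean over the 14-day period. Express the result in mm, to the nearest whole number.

ET₀ = 0.28 × (0.46 × 27.4 + 8.13) = 0.28 × 20.734 = 5.8055 mm/d
ETc = Kc × ET₀ = 1.10 × 5.8055 = 6.3861 mm/d
Over 14 days: 6.3861 × 14 = 89.405 mm

89 mm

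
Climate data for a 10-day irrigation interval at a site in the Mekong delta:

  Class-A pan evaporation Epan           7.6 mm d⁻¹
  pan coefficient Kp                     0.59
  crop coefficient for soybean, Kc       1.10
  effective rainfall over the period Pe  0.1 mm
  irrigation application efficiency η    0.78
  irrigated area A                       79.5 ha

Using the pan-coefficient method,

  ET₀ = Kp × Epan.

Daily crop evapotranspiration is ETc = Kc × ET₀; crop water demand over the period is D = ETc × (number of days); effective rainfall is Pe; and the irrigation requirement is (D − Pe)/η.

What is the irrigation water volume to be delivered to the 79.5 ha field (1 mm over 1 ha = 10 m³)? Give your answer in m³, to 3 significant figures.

ET₀ = 0.59 × 7.6 = 4.4840 mm/d
ETc = Kc × ET₀ = 1.10 × 4.4840 = 4.9324 mm/d
Crop demand D = ETc × 10 d = 4.9324 × 10 = 49.324 mm
D − Pe = 49.324 − 0.1 = 49.224 mm
Gross irrigation = 49.224 / 0.78 = 63.108 mm
Volume = 63.108 mm × 79.5 ha × 10 = 50170.9 m³

50200 m³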